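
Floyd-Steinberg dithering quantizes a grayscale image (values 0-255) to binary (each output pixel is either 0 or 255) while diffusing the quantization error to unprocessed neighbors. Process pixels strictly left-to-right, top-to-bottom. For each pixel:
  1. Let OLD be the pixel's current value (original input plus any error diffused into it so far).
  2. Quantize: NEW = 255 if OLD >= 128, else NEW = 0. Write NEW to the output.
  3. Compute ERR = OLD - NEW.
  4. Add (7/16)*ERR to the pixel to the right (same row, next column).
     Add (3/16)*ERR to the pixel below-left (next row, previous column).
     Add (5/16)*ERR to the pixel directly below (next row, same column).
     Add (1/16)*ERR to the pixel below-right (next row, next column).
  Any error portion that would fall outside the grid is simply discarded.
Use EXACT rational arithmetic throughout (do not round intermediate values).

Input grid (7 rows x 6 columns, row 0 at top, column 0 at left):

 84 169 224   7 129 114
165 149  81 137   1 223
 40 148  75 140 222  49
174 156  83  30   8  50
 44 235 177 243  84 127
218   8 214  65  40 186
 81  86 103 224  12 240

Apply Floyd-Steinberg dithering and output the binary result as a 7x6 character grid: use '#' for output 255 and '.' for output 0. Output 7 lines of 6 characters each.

(0,0): OLD=84 → NEW=0, ERR=84
(0,1): OLD=823/4 → NEW=255, ERR=-197/4
(0,2): OLD=12957/64 → NEW=255, ERR=-3363/64
(0,3): OLD=-16373/1024 → NEW=0, ERR=-16373/1024
(0,4): OLD=1998925/16384 → NEW=0, ERR=1998925/16384
(0,5): OLD=43876891/262144 → NEW=255, ERR=-22969829/262144
(1,0): OLD=11649/64 → NEW=255, ERR=-4671/64
(1,1): OLD=49703/512 → NEW=0, ERR=49703/512
(1,2): OLD=1654355/16384 → NEW=0, ERR=1654355/16384
(1,3): OLD=12830055/65536 → NEW=255, ERR=-3881625/65536
(1,4): OLD=-17678171/4194304 → NEW=0, ERR=-17678171/4194304
(1,5): OLD=13515667955/67108864 → NEW=255, ERR=-3597092365/67108864
(2,0): OLD=289949/8192 → NEW=0, ERR=289949/8192
(2,1): OLD=54576367/262144 → NEW=255, ERR=-12270353/262144
(2,2): OLD=339897165/4194304 → NEW=0, ERR=339897165/4194304
(2,3): OLD=5451440741/33554432 → NEW=255, ERR=-3104939419/33554432
(2,4): OLD=178721218287/1073741824 → NEW=255, ERR=-95082946833/1073741824
(2,5): OLD=-116060038791/17179869184 → NEW=0, ERR=-116060038791/17179869184
(3,0): OLD=739389677/4194304 → NEW=255, ERR=-330157843/4194304
(3,1): OLD=4172197513/33554432 → NEW=0, ERR=4172197513/33554432
(3,2): OLD=38238065723/268435456 → NEW=255, ERR=-30212975557/268435456
(3,3): OLD=-1025592713375/17179869184 → NEW=0, ERR=-1025592713375/17179869184
(3,4): OLD=-7262335291807/137438953472 → NEW=0, ERR=-7262335291807/137438953472
(3,5): OLD=42301796988687/2199023255552 → NEW=0, ERR=42301796988687/2199023255552
(4,0): OLD=22932598947/536870912 → NEW=0, ERR=22932598947/536870912
(4,1): OLD=2289400565543/8589934592 → NEW=255, ERR=98967244583/8589934592
(4,2): OLD=39430165761541/274877906944 → NEW=255, ERR=-30663700509179/274877906944
(4,3): OLD=697519882842809/4398046511104 → NEW=255, ERR=-423981977488711/4398046511104
(4,4): OLD=1772386069121801/70368744177664 → NEW=0, ERR=1772386069121801/70368744177664
(4,5): OLD=158445962501650591/1125899906842624 → NEW=255, ERR=-128658513743218529/1125899906842624
(5,0): OLD=32093201506405/137438953472 → NEW=255, ERR=-2953731628955/137438953472
(5,1): OLD=-70582722449931/4398046511104 → NEW=0, ERR=-70582722449931/4398046511104
(5,2): OLD=5445230726448311/35184372088832 → NEW=255, ERR=-3526784156203849/35184372088832
(5,3): OLD=-12642791564164627/1125899906842624 → NEW=0, ERR=-12642791564164627/1125899906842624
(5,4): OLD=34919044686638181/2251799813685248 → NEW=0, ERR=34919044686638181/2251799813685248
(5,5): OLD=5715920775113477657/36028797018963968 → NEW=255, ERR=-3471422464722334183/36028797018963968
(6,0): OLD=5015523050408191/70368744177664 → NEW=0, ERR=5015523050408191/70368744177664
(6,1): OLD=103616420014080467/1125899906842624 → NEW=0, ERR=103616420014080467/1125899906842624
(6,2): OLD=490128742485728891/4503599627370496 → NEW=0, ERR=490128742485728891/4503599627370496
(6,3): OLD=19077032326738403775/72057594037927936 → NEW=255, ERR=702345847066780095/72057594037927936
(6,4): OLD=2700852686171192111/1152921504606846976 → NEW=0, ERR=2700852686171192111/1152921504606846976
(6,5): OLD=3908575503017476012009/18446744073709551616 → NEW=255, ERR=-795344235778459650071/18446744073709551616
Row 0: .##..#
Row 1: #..#.#
Row 2: .#.##.
Row 3: #.#...
Row 4: .###.#
Row 5: #.#..#
Row 6: ...#.#

Answer: .##..#
#..#.#
.#.##.
#.#...
.###.#
#.#..#
...#.#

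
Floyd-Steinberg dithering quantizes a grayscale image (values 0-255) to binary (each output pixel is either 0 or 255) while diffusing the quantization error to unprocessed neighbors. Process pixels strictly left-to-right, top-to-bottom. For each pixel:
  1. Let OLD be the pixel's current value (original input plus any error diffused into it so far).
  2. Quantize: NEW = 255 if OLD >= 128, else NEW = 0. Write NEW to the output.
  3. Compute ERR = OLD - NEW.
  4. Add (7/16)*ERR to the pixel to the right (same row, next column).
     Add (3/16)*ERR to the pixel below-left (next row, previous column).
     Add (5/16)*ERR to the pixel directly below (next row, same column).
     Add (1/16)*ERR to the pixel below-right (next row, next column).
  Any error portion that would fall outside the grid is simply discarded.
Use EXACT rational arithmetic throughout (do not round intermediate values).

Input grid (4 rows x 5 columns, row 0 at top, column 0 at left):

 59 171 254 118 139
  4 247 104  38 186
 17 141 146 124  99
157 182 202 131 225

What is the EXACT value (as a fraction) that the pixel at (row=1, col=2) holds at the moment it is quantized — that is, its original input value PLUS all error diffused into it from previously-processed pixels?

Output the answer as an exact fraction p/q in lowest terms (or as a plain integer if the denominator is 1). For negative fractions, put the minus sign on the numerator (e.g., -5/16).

Answer: 6700677/65536

Derivation:
(0,0): OLD=59 → NEW=0, ERR=59
(0,1): OLD=3149/16 → NEW=255, ERR=-931/16
(0,2): OLD=58507/256 → NEW=255, ERR=-6773/256
(0,3): OLD=435917/4096 → NEW=0, ERR=435917/4096
(0,4): OLD=12160923/65536 → NEW=255, ERR=-4550757/65536
(1,0): OLD=2951/256 → NEW=0, ERR=2951/256
(1,1): OLD=476337/2048 → NEW=255, ERR=-45903/2048
(1,2): OLD=6700677/65536 → NEW=0, ERR=6700677/65536
Target (1,2): original=104, with diffused error = 6700677/65536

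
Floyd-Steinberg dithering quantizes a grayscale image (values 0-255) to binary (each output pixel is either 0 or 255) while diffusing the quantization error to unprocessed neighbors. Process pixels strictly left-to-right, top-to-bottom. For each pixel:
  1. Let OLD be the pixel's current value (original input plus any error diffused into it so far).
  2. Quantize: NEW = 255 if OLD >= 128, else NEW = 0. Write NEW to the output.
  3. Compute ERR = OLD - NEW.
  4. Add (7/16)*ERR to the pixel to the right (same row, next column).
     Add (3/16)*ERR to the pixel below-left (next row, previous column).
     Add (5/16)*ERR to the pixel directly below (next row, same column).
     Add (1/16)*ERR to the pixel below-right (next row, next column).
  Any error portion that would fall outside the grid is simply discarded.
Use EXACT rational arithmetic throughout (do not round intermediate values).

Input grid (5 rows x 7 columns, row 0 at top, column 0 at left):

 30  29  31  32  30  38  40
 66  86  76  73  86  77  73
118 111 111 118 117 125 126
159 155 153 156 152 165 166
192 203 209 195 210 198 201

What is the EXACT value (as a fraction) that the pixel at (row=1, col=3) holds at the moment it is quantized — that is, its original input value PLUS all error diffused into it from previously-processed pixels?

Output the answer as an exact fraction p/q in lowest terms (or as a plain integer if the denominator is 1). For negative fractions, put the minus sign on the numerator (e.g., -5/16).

Answer: 16738981/131072

Derivation:
(0,0): OLD=30 → NEW=0, ERR=30
(0,1): OLD=337/8 → NEW=0, ERR=337/8
(0,2): OLD=6327/128 → NEW=0, ERR=6327/128
(0,3): OLD=109825/2048 → NEW=0, ERR=109825/2048
(0,4): OLD=1751815/32768 → NEW=0, ERR=1751815/32768
(0,5): OLD=32185649/524288 → NEW=0, ERR=32185649/524288
(0,6): OLD=560843863/8388608 → NEW=0, ERR=560843863/8388608
(1,0): OLD=10659/128 → NEW=0, ERR=10659/128
(1,1): OLD=150261/1024 → NEW=255, ERR=-110859/1024
(1,2): OLD=1860249/32768 → NEW=0, ERR=1860249/32768
(1,3): OLD=16738981/131072 → NEW=0, ERR=16738981/131072
Target (1,3): original=73, with diffused error = 16738981/131072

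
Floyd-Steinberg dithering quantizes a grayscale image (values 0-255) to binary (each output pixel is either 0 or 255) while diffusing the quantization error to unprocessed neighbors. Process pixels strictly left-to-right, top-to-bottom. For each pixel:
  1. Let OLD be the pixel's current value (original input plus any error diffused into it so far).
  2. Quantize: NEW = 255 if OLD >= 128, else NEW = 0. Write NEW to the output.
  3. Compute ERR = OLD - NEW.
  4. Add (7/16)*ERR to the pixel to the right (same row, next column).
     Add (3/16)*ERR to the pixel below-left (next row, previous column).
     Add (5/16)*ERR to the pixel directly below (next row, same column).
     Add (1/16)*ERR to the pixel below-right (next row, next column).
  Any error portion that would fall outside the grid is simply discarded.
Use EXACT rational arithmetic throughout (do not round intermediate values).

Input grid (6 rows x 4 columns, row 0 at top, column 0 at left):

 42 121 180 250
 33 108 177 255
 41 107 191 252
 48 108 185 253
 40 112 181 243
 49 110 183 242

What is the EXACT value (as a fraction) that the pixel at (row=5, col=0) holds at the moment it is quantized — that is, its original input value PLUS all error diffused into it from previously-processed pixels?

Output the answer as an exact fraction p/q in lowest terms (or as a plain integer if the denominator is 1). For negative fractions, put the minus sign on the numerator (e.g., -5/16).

(0,0): OLD=42 → NEW=0, ERR=42
(0,1): OLD=1115/8 → NEW=255, ERR=-925/8
(0,2): OLD=16565/128 → NEW=255, ERR=-16075/128
(0,3): OLD=399475/2048 → NEW=255, ERR=-122765/2048
(1,0): OLD=3129/128 → NEW=0, ERR=3129/128
(1,1): OLD=63119/1024 → NEW=0, ERR=63119/1024
(1,2): OLD=4792507/32768 → NEW=255, ERR=-3563333/32768
(1,3): OLD=94813709/524288 → NEW=255, ERR=-38879731/524288
(2,0): OLD=986261/16384 → NEW=0, ERR=986261/16384
(2,1): OLD=70116535/524288 → NEW=255, ERR=-63576905/524288
(2,2): OLD=98474611/1048576 → NEW=0, ERR=98474611/1048576
(2,3): OLD=4414356743/16777216 → NEW=255, ERR=136166663/16777216
(3,0): OLD=369724229/8388608 → NEW=0, ERR=369724229/8388608
(3,1): OLD=14865788123/134217728 → NEW=0, ERR=14865788123/134217728
(3,2): OLD=551361055013/2147483648 → NEW=255, ERR=3752724773/2147483648
(3,3): OLD=9008105548163/34359738368 → NEW=255, ERR=246372264323/34359738368
(4,0): OLD=160074648609/2147483648 → NEW=0, ERR=160074648609/2147483648
(4,1): OLD=3131991932131/17179869184 → NEW=255, ERR=-1248874709789/17179869184
(4,2): OLD=86866532910979/549755813888 → NEW=255, ERR=-53321199630461/549755813888
(4,3): OLD=1784872685671045/8796093022208 → NEW=255, ERR=-458131034991995/8796093022208
(5,0): OLD=16125379255249/274877906944 → NEW=0, ERR=16125379255249/274877906944
Target (5,0): original=49, with diffused error = 16125379255249/274877906944

Answer: 16125379255249/274877906944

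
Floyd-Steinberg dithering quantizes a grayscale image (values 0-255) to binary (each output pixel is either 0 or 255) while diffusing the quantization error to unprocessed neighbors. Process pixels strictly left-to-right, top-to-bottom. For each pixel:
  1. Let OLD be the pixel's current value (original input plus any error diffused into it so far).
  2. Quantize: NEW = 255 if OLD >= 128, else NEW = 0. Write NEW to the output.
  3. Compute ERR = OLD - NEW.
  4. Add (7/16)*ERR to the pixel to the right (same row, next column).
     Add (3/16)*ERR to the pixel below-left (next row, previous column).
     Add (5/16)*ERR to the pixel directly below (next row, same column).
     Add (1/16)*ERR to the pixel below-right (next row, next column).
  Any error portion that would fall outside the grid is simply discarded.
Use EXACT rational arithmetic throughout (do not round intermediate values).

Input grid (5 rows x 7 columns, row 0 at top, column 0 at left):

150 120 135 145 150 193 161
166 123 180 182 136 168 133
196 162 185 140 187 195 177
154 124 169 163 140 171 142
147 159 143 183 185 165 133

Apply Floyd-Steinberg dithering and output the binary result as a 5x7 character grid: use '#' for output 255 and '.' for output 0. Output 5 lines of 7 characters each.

(0,0): OLD=150 → NEW=255, ERR=-105
(0,1): OLD=1185/16 → NEW=0, ERR=1185/16
(0,2): OLD=42855/256 → NEW=255, ERR=-22425/256
(0,3): OLD=436945/4096 → NEW=0, ERR=436945/4096
(0,4): OLD=12889015/65536 → NEW=255, ERR=-3822665/65536
(0,5): OLD=175616513/1048576 → NEW=255, ERR=-91770367/1048576
(0,6): OLD=2058739207/16777216 → NEW=0, ERR=2058739207/16777216
(1,0): OLD=37651/256 → NEW=255, ERR=-27629/256
(1,1): OLD=155525/2048 → NEW=0, ERR=155525/2048
(1,2): OLD=13794025/65536 → NEW=255, ERR=-2917655/65536
(1,3): OLD=47041013/262144 → NEW=255, ERR=-19805707/262144
(1,4): OLD=1257875199/16777216 → NEW=0, ERR=1257875199/16777216
(1,5): OLD=25879134511/134217728 → NEW=255, ERR=-8346386129/134217728
(1,6): OLD=297793583585/2147483648 → NEW=255, ERR=-249814746655/2147483648
(2,0): OLD=5783943/32768 → NEW=255, ERR=-2571897/32768
(2,1): OLD=142920765/1048576 → NEW=255, ERR=-124466115/1048576
(2,2): OLD=1841070071/16777216 → NEW=0, ERR=1841070071/16777216
(2,3): OLD=23578667007/134217728 → NEW=255, ERR=-10646853633/134217728
(2,4): OLD=171093397167/1073741824 → NEW=255, ERR=-102710767953/1073741824
(2,5): OLD=4006051125605/34359738368 → NEW=0, ERR=4006051125605/34359738368
(2,6): OLD=103227282355987/549755813888 → NEW=255, ERR=-36960450185453/549755813888
(3,0): OLD=1798789399/16777216 → NEW=0, ERR=1798789399/16777216
(3,1): OLD=20063316043/134217728 → NEW=255, ERR=-14162204597/134217728
(3,2): OLD=144779941777/1073741824 → NEW=255, ERR=-129024223343/1073741824
(3,3): OLD=320242787239/4294967296 → NEW=0, ERR=320242787239/4294967296
(3,4): OLD=87758246003991/549755813888 → NEW=255, ERR=-52429486537449/549755813888
(3,5): OLD=647070163667765/4398046511104 → NEW=255, ERR=-474431696663755/4398046511104
(3,6): OLD=5705696333241323/70368744177664 → NEW=0, ERR=5705696333241323/70368744177664
(4,0): OLD=345145058425/2147483648 → NEW=255, ERR=-202463271815/2147483648
(4,1): OLD=2369078833061/34359738368 → NEW=0, ERR=2369078833061/34359738368
(4,2): OLD=78615059999435/549755813888 → NEW=255, ERR=-61572672542005/549755813888
(4,3): OLD=580141418569513/4398046511104 → NEW=255, ERR=-541360441762007/4398046511104
(4,4): OLD=3018074321588651/35184372088832 → NEW=0, ERR=3018074321588651/35184372088832
(4,5): OLD=200478104121104171/1125899906842624 → NEW=255, ERR=-86626372123764949/1125899906842624
(4,6): OLD=2124531589208133789/18014398509481984 → NEW=0, ERR=2124531589208133789/18014398509481984
Row 0: #.#.##.
Row 1: #.##.##
Row 2: ##.##.#
Row 3: .##.##.
Row 4: #.##.#.

Answer: #.#.##.
#.##.##
##.##.#
.##.##.
#.##.#.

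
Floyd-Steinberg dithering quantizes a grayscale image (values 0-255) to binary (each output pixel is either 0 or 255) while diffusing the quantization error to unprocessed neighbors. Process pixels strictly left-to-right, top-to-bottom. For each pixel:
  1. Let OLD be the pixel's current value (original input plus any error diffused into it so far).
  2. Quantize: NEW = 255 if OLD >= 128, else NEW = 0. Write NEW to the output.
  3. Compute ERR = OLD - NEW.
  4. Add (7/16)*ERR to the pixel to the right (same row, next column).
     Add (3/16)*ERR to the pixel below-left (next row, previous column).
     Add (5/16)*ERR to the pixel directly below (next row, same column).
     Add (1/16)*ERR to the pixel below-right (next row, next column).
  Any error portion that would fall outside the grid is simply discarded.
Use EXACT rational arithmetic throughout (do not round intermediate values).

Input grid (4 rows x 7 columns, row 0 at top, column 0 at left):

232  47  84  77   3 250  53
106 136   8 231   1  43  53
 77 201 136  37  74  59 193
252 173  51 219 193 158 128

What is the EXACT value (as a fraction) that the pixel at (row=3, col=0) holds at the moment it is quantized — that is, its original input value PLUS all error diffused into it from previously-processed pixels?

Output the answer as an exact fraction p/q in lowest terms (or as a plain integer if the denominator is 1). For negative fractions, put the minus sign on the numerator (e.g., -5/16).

Answer: 4736219257/16777216

Derivation:
(0,0): OLD=232 → NEW=255, ERR=-23
(0,1): OLD=591/16 → NEW=0, ERR=591/16
(0,2): OLD=25641/256 → NEW=0, ERR=25641/256
(0,3): OLD=494879/4096 → NEW=0, ERR=494879/4096
(0,4): OLD=3660761/65536 → NEW=0, ERR=3660761/65536
(0,5): OLD=287769327/1048576 → NEW=255, ERR=20382447/1048576
(0,6): OLD=1031869577/16777216 → NEW=0, ERR=1031869577/16777216
(1,0): OLD=27069/256 → NEW=0, ERR=27069/256
(1,1): OLD=432427/2048 → NEW=255, ERR=-89813/2048
(1,2): OLD=2954119/65536 → NEW=0, ERR=2954119/65536
(1,3): OLD=80009147/262144 → NEW=255, ERR=13162427/262144
(1,4): OLD=866022417/16777216 → NEW=0, ERR=866022417/16777216
(1,5): OLD=11634120417/134217728 → NEW=0, ERR=11634120417/134217728
(1,6): OLD=239139212559/2147483648 → NEW=0, ERR=239139212559/2147483648
(2,0): OLD=3336457/32768 → NEW=0, ERR=3336457/32768
(2,1): OLD=258896115/1048576 → NEW=255, ERR=-8490765/1048576
(2,2): OLD=2570560409/16777216 → NEW=255, ERR=-1707629671/16777216
(2,3): OLD=2772501265/134217728 → NEW=0, ERR=2772501265/134217728
(2,4): OLD=127301859681/1073741824 → NEW=0, ERR=127301859681/1073741824
(2,5): OLD=5568448739659/34359738368 → NEW=255, ERR=-3193284544181/34359738368
(2,6): OLD=105859352102589/549755813888 → NEW=255, ERR=-34328380438851/549755813888
(3,0): OLD=4736219257/16777216 → NEW=255, ERR=458029177/16777216
Target (3,0): original=252, with diffused error = 4736219257/16777216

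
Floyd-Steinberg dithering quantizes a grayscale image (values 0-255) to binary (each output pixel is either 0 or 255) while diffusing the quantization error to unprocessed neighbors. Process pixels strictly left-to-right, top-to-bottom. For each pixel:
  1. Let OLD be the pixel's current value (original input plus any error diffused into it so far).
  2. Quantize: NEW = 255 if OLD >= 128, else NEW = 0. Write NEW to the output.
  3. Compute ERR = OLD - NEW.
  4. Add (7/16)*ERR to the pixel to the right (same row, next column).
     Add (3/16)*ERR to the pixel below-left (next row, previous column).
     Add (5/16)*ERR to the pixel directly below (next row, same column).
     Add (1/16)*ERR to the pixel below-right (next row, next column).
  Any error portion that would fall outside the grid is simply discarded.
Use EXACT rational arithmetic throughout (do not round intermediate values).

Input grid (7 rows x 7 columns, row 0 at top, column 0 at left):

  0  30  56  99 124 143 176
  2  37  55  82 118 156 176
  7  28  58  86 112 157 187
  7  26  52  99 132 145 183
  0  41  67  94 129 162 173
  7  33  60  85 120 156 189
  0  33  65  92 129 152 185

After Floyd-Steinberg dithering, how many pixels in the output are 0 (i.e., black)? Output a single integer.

Answer: 31

Derivation:
(0,0): OLD=0 → NEW=0, ERR=0
(0,1): OLD=30 → NEW=0, ERR=30
(0,2): OLD=553/8 → NEW=0, ERR=553/8
(0,3): OLD=16543/128 → NEW=255, ERR=-16097/128
(0,4): OLD=141273/2048 → NEW=0, ERR=141273/2048
(0,5): OLD=5674735/32768 → NEW=255, ERR=-2681105/32768
(0,6): OLD=73506953/524288 → NEW=255, ERR=-60186487/524288
(1,0): OLD=61/8 → NEW=0, ERR=61/8
(1,1): OLD=4011/64 → NEW=0, ERR=4011/64
(1,2): OLD=168583/2048 → NEW=0, ERR=168583/2048
(1,3): OLD=786171/8192 → NEW=0, ERR=786171/8192
(1,4): OLD=83016465/524288 → NEW=255, ERR=-50676975/524288
(1,5): OLD=297501025/4194304 → NEW=0, ERR=297501025/4194304
(1,6): OLD=11143026319/67108864 → NEW=255, ERR=-5969734001/67108864
(2,0): OLD=21641/1024 → NEW=0, ERR=21641/1024
(2,1): OLD=2383603/32768 → NEW=0, ERR=2383603/32768
(2,2): OLD=72068249/524288 → NEW=255, ERR=-61625191/524288
(2,3): OLD=216372497/4194304 → NEW=0, ERR=216372497/4194304
(2,4): OLD=4149371937/33554432 → NEW=0, ERR=4149371937/33554432
(2,5): OLD=226072900683/1073741824 → NEW=255, ERR=-47731264437/1073741824
(2,6): OLD=2477098228669/17179869184 → NEW=255, ERR=-1903768413251/17179869184
(3,0): OLD=14283385/524288 → NEW=0, ERR=14283385/524288
(3,1): OLD=167490181/4194304 → NEW=0, ERR=167490181/4194304
(3,2): OLD=1575651615/33554432 → NEW=0, ERR=1575651615/33554432
(3,3): OLD=20334696265/134217728 → NEW=255, ERR=-13890824375/134217728
(3,4): OLD=2065953643129/17179869184 → NEW=0, ERR=2065953643129/17179869184
(3,5): OLD=23456822022907/137438953472 → NEW=255, ERR=-11590111112453/137438953472
(3,6): OLD=239030139600869/2199023255552 → NEW=0, ERR=239030139600869/2199023255552
(4,0): OLD=1073805943/67108864 → NEW=0, ERR=1073805943/67108864
(4,1): OLD=76221453835/1073741824 → NEW=0, ERR=76221453835/1073741824
(4,2): OLD=1646203371909/17179869184 → NEW=0, ERR=1646203371909/17179869184
(4,3): OLD=17738206906183/137438953472 → NEW=255, ERR=-17308726229177/137438953472
(4,4): OLD=98078262294885/1099511627776 → NEW=0, ERR=98078262294885/1099511627776
(4,5): OLD=7127287546646053/35184372088832 → NEW=255, ERR=-1844727336006107/35184372088832
(4,6): OLD=100632593313125779/562949953421312 → NEW=255, ERR=-42919644809308781/562949953421312
(5,0): OLD=434827921233/17179869184 → NEW=0, ERR=434827921233/17179869184
(5,1): OLD=11712993560859/137438953472 → NEW=0, ERR=11712993560859/137438953472
(5,2): OLD=118805326269421/1099511627776 → NEW=0, ERR=118805326269421/1099511627776
(5,3): OLD=1017107925590529/8796093022208 → NEW=0, ERR=1017107925590529/8796093022208
(5,4): OLD=101760322371586219/562949953421312 → NEW=255, ERR=-41791915750848341/562949953421312
(5,5): OLD=443229311235111291/4503599627370496 → NEW=0, ERR=443229311235111291/4503599627370496
(5,6): OLD=14768579560433026005/72057594037927936 → NEW=255, ERR=-3606106919238597675/72057594037927936
(6,0): OLD=52532097531897/2199023255552 → NEW=0, ERR=52532097531897/2199023255552
(6,1): OLD=3234338378057805/35184372088832 → NEW=0, ERR=3234338378057805/35184372088832
(6,2): OLD=93444789280563527/562949953421312 → NEW=255, ERR=-50107448841871033/562949953421312
(6,3): OLD=369418652764720921/4503599627370496 → NEW=0, ERR=369418652764720921/4503599627370496
(6,4): OLD=1507516345227437659/9007199254740992 → NEW=255, ERR=-789319464731515301/9007199254740992
(6,5): OLD=150332837600260406103/1152921504606846976 → NEW=255, ERR=-143662146074485572777/1152921504606846976
(6,6): OLD=2231990781251968716017/18446744073709551616 → NEW=0, ERR=2231990781251968716017/18446744073709551616
Output grid:
  Row 0: ...#.##  (4 black, running=4)
  Row 1: ....#.#  (5 black, running=9)
  Row 2: ..#..##  (4 black, running=13)
  Row 3: ...#.#.  (5 black, running=18)
  Row 4: ...#.##  (4 black, running=22)
  Row 5: ....#.#  (5 black, running=27)
  Row 6: ..#.##.  (4 black, running=31)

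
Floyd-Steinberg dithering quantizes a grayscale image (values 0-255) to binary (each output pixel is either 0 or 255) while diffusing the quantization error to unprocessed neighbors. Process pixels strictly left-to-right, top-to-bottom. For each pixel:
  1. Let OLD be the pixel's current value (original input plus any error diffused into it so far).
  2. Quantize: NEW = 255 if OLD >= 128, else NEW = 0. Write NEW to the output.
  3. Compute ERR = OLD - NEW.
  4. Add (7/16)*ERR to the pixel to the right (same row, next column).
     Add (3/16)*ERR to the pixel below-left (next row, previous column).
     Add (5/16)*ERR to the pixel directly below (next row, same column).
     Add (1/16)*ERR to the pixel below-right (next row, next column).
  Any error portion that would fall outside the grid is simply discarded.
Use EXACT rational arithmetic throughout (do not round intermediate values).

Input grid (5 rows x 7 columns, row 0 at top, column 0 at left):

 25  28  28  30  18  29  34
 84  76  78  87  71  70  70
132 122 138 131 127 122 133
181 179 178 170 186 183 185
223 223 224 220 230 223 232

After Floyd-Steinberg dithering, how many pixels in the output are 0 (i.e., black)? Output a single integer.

Answer: 17

Derivation:
(0,0): OLD=25 → NEW=0, ERR=25
(0,1): OLD=623/16 → NEW=0, ERR=623/16
(0,2): OLD=11529/256 → NEW=0, ERR=11529/256
(0,3): OLD=203583/4096 → NEW=0, ERR=203583/4096
(0,4): OLD=2604729/65536 → NEW=0, ERR=2604729/65536
(0,5): OLD=48641807/1048576 → NEW=0, ERR=48641807/1048576
(0,6): OLD=910917993/16777216 → NEW=0, ERR=910917993/16777216
(1,0): OLD=25373/256 → NEW=0, ERR=25373/256
(1,1): OLD=289867/2048 → NEW=255, ERR=-232373/2048
(1,2): OLD=3551143/65536 → NEW=0, ERR=3551143/65536
(1,3): OLD=35784091/262144 → NEW=255, ERR=-31062629/262144
(1,4): OLD=727849713/16777216 → NEW=0, ERR=727849713/16777216
(1,5): OLD=15588169537/134217728 → NEW=0, ERR=15588169537/134217728
(1,6): OLD=302103913135/2147483648 → NEW=255, ERR=-245504417105/2147483648
(2,0): OLD=4643177/32768 → NEW=255, ERR=-3712663/32768
(2,1): OLD=55918227/1048576 → NEW=0, ERR=55918227/1048576
(2,2): OLD=2499048313/16777216 → NEW=255, ERR=-1779141767/16777216
(2,3): OLD=7931826417/134217728 → NEW=0, ERR=7931826417/134217728
(2,4): OLD=194113819649/1073741824 → NEW=255, ERR=-79690345471/1073741824
(2,5): OLD=3679928319211/34359738368 → NEW=0, ERR=3679928319211/34359738368
(2,6): OLD=83227239514653/549755813888 → NEW=255, ERR=-56960493026787/549755813888
(3,0): OLD=2610404697/16777216 → NEW=255, ERR=-1667785383/16777216
(3,1): OLD=16805299173/134217728 → NEW=0, ERR=16805299173/134217728
(3,2): OLD=229838262591/1073741824 → NEW=255, ERR=-43965902529/1073741824
(3,3): OLD=644288347689/4294967296 → NEW=255, ERR=-450928312791/4294967296
(3,4): OLD=77322473111897/549755813888 → NEW=255, ERR=-62865259429543/549755813888
(3,5): OLD=626169768316315/4398046511104 → NEW=255, ERR=-495332092015205/4398046511104
(3,6): OLD=7743504132548933/70368744177664 → NEW=0, ERR=7743504132548933/70368744177664
(4,0): OLD=462593335703/2147483648 → NEW=255, ERR=-85014994537/2147483648
(4,1): OLD=7934268683947/34359738368 → NEW=255, ERR=-827464599893/34359738368
(4,2): OLD=103798382788325/549755813888 → NEW=255, ERR=-36389349753115/549755813888
(4,3): OLD=590357288022119/4398046511104 → NEW=255, ERR=-531144572309401/4398046511104
(4,4): OLD=4002220954585797/35184372088832 → NEW=0, ERR=4002220954585797/35184372088832
(4,5): OLD=282663964419555205/1125899906842624 → NEW=255, ERR=-4440511825313915/1125899906842624
(4,6): OLD=4640932186470645043/18014398509481984 → NEW=255, ERR=47260566552739123/18014398509481984
Output grid:
  Row 0: .......  (7 black, running=7)
  Row 1: .#.#..#  (4 black, running=11)
  Row 2: #.#.#.#  (3 black, running=14)
  Row 3: #.####.  (2 black, running=16)
  Row 4: ####.##  (1 black, running=17)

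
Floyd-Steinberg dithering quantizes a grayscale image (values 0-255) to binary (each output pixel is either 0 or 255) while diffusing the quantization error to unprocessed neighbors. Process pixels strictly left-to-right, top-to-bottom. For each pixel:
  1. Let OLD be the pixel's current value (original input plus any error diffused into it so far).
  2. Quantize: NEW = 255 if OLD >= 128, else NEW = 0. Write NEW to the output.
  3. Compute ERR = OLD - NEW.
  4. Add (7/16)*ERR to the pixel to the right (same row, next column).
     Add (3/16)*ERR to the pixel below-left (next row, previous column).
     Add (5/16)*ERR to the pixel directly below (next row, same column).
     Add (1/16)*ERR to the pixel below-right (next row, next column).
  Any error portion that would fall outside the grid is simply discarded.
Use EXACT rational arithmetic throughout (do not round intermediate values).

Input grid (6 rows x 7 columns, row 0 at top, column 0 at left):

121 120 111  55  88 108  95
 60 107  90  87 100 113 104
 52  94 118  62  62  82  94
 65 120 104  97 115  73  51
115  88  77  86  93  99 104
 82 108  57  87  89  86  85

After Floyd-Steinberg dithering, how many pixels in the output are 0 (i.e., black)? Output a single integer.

Answer: 27

Derivation:
(0,0): OLD=121 → NEW=0, ERR=121
(0,1): OLD=2767/16 → NEW=255, ERR=-1313/16
(0,2): OLD=19225/256 → NEW=0, ERR=19225/256
(0,3): OLD=359855/4096 → NEW=0, ERR=359855/4096
(0,4): OLD=8286153/65536 → NEW=0, ERR=8286153/65536
(0,5): OLD=171249279/1048576 → NEW=255, ERR=-96137601/1048576
(0,6): OLD=920872313/16777216 → NEW=0, ERR=920872313/16777216
(1,0): OLD=21101/256 → NEW=0, ERR=21101/256
(1,1): OLD=284795/2048 → NEW=255, ERR=-237445/2048
(1,2): OLD=4855447/65536 → NEW=0, ERR=4855447/65536
(1,3): OLD=45945675/262144 → NEW=255, ERR=-20901045/262144
(1,4): OLD=1559094657/16777216 → NEW=0, ERR=1559094657/16777216
(1,5): OLD=19219866577/134217728 → NEW=255, ERR=-15005654063/134217728
(1,6): OLD=142828000543/2147483648 → NEW=0, ERR=142828000543/2147483648
(2,0): OLD=1835641/32768 → NEW=0, ERR=1835641/32768
(2,1): OLD=106242115/1048576 → NEW=0, ERR=106242115/1048576
(2,2): OLD=2739457673/16777216 → NEW=255, ERR=-1538732407/16777216
(2,3): OLD=2551907713/134217728 → NEW=0, ERR=2551907713/134217728
(2,4): OLD=78826414609/1073741824 → NEW=0, ERR=78826414609/1073741824
(2,5): OLD=3348664143387/34359738368 → NEW=0, ERR=3348664143387/34359738368
(2,6): OLD=82702488112493/549755813888 → NEW=255, ERR=-57485244428947/549755813888
(3,0): OLD=1702947945/16777216 → NEW=0, ERR=1702947945/16777216
(3,1): OLD=24477955253/134217728 → NEW=255, ERR=-9747565387/134217728
(3,2): OLD=57405379631/1073741824 → NEW=0, ERR=57405379631/1073741824
(3,3): OLD=577090411641/4294967296 → NEW=255, ERR=-518126248839/4294967296
(3,4): OLD=57518355804265/549755813888 → NEW=0, ERR=57518355804265/549755813888
(3,5): OLD=590269901857483/4398046511104 → NEW=255, ERR=-531231958474037/4398046511104
(3,6): OLD=-2000598523061739/70368744177664 → NEW=0, ERR=-2000598523061739/70368744177664
(4,0): OLD=285835841159/2147483648 → NEW=255, ERR=-261772489081/2147483648
(4,1): OLD=973853936603/34359738368 → NEW=0, ERR=973853936603/34359738368
(4,2): OLD=43402629255349/549755813888 → NEW=0, ERR=43402629255349/549755813888
(4,3): OLD=465314113612119/4398046511104 → NEW=0, ERR=465314113612119/4398046511104
(4,4): OLD=4988984540872469/35184372088832 → NEW=255, ERR=-3983030341779691/35184372088832
(4,5): OLD=14563663288341845/1125899906842624 → NEW=0, ERR=14563663288341845/1125899906842624
(4,6): OLD=1679399824790226659/18014398509481984 → NEW=0, ERR=1679399824790226659/18014398509481984
(5,0): OLD=27059739422145/549755813888 → NEW=0, ERR=27059739422145/549755813888
(5,1): OLD=640249333921515/4398046511104 → NEW=255, ERR=-481252526410005/4398046511104
(5,2): OLD=1949475774096157/35184372088832 → NEW=0, ERR=1949475774096157/35184372088832
(5,3): OLD=36032109078907633/281474976710656 → NEW=255, ERR=-35744009982309647/281474976710656
(5,4): OLD=127975736104203899/18014398509481984 → NEW=0, ERR=127975736104203899/18014398509481984
(5,5): OLD=14923811752111731531/144115188075855872 → NEW=0, ERR=14923811752111731531/144115188075855872
(5,6): OLD=369503479940462929157/2305843009213693952 → NEW=255, ERR=-218486487409029028603/2305843009213693952
Output grid:
  Row 0: .#...#.  (5 black, running=5)
  Row 1: .#.#.#.  (4 black, running=9)
  Row 2: ..#...#  (5 black, running=14)
  Row 3: .#.#.#.  (4 black, running=18)
  Row 4: #...#..  (5 black, running=23)
  Row 5: .#.#..#  (4 black, running=27)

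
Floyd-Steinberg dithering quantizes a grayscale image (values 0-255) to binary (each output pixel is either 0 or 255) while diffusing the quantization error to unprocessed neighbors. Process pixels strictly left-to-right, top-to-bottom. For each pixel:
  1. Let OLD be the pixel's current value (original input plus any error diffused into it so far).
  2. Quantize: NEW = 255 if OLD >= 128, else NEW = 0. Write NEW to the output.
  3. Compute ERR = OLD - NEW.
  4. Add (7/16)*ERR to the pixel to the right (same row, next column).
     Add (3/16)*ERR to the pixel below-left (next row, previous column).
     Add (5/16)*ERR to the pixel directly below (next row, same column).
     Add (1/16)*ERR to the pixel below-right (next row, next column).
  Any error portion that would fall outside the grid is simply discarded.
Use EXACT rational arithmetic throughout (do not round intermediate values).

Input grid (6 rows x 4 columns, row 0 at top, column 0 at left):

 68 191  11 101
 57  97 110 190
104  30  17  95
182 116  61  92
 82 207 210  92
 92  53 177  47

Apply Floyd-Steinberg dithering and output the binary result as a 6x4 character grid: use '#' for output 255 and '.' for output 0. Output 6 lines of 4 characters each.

(0,0): OLD=68 → NEW=0, ERR=68
(0,1): OLD=883/4 → NEW=255, ERR=-137/4
(0,2): OLD=-255/64 → NEW=0, ERR=-255/64
(0,3): OLD=101639/1024 → NEW=0, ERR=101639/1024
(1,0): OLD=4597/64 → NEW=0, ERR=4597/64
(1,1): OLD=62067/512 → NEW=0, ERR=62067/512
(1,2): OLD=2920623/16384 → NEW=255, ERR=-1257297/16384
(1,3): OLD=49072121/262144 → NEW=255, ERR=-17774599/262144
(2,0): OLD=1222049/8192 → NEW=255, ERR=-866911/8192
(2,1): OLD=3063227/262144 → NEW=0, ERR=3063227/262144
(2,2): OLD=-3672937/524288 → NEW=0, ERR=-3672937/524288
(2,3): OLD=553227707/8388608 → NEW=0, ERR=553227707/8388608
(3,0): OLD=633847249/4194304 → NEW=255, ERR=-435700271/4194304
(3,1): OLD=4447775567/67108864 → NEW=0, ERR=4447775567/67108864
(3,2): OLD=108343651633/1073741824 → NEW=0, ERR=108343651633/1073741824
(3,3): OLD=2685497083863/17179869184 → NEW=255, ERR=-1695369558057/17179869184
(4,0): OLD=66534134589/1073741824 → NEW=0, ERR=66534134589/1073741824
(4,1): OLD=2295642797047/8589934592 → NEW=255, ERR=105209476087/8589934592
(4,2): OLD=63917307125079/274877906944 → NEW=255, ERR=-6176559145641/274877906944
(4,3): OLD=253490775175569/4398046511104 → NEW=0, ERR=253490775175569/4398046511104
(5,0): OLD=15621377531245/137438953472 → NEW=0, ERR=15621377531245/137438953472
(5,1): OLD=467132327717723/4398046511104 → NEW=0, ERR=467132327717723/4398046511104
(5,2): OLD=501419026846955/2199023255552 → NEW=255, ERR=-59331903318805/2199023255552
(5,3): OLD=3645313259434527/70368744177664 → NEW=0, ERR=3645313259434527/70368744177664
Row 0: .#..
Row 1: ..##
Row 2: #...
Row 3: #..#
Row 4: .##.
Row 5: ..#.

Answer: .#..
..##
#...
#..#
.##.
..#.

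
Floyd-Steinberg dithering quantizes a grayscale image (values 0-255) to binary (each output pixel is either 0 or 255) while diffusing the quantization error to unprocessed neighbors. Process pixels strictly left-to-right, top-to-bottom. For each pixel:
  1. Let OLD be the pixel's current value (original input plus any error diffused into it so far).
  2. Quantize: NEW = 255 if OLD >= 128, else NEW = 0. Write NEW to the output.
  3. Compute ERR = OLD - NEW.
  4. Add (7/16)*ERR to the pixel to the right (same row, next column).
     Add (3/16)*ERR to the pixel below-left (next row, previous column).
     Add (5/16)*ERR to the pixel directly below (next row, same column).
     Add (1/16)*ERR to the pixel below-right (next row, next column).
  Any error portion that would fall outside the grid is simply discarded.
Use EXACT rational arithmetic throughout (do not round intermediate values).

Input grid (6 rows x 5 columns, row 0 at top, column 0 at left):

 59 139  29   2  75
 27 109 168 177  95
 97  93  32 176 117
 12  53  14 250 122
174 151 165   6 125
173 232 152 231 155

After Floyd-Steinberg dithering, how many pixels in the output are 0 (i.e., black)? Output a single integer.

Answer: 16

Derivation:
(0,0): OLD=59 → NEW=0, ERR=59
(0,1): OLD=2637/16 → NEW=255, ERR=-1443/16
(0,2): OLD=-2677/256 → NEW=0, ERR=-2677/256
(0,3): OLD=-10547/4096 → NEW=0, ERR=-10547/4096
(0,4): OLD=4841371/65536 → NEW=0, ERR=4841371/65536
(1,0): OLD=7303/256 → NEW=0, ERR=7303/256
(1,1): OLD=194609/2048 → NEW=0, ERR=194609/2048
(1,2): OLD=13119365/65536 → NEW=255, ERR=-3592315/65536
(1,3): OLD=43361697/262144 → NEW=255, ERR=-23485023/262144
(1,4): OLD=330216131/4194304 → NEW=0, ERR=330216131/4194304
(2,0): OLD=4054443/32768 → NEW=0, ERR=4054443/32768
(2,1): OLD=176509833/1048576 → NEW=255, ERR=-90877047/1048576
(2,2): OLD=-568834085/16777216 → NEW=0, ERR=-568834085/16777216
(2,3): OLD=38790555233/268435456 → NEW=255, ERR=-29660486047/268435456
(2,4): OLD=376508269671/4294967296 → NEW=0, ERR=376508269671/4294967296
(3,0): OLD=577406331/16777216 → NEW=0, ERR=577406331/16777216
(3,1): OLD=5684066143/134217728 → NEW=0, ERR=5684066143/134217728
(3,2): OLD=-18046240827/4294967296 → NEW=0, ERR=-18046240827/4294967296
(3,3): OLD=1958076237213/8589934592 → NEW=255, ERR=-232357083747/8589934592
(3,4): OLD=17956999880561/137438953472 → NEW=255, ERR=-17089933254799/137438953472
(4,0): OLD=413810606421/2147483648 → NEW=255, ERR=-133797723819/2147483648
(4,1): OLD=9506600734805/68719476736 → NEW=255, ERR=-8016865832875/68719476736
(4,2): OLD=121191330342043/1099511627776 → NEW=0, ERR=121191330342043/1099511627776
(4,3): OLD=390405659295829/17592186044416 → NEW=0, ERR=390405659295829/17592186044416
(4,4): OLD=26503787113317587/281474976710656 → NEW=0, ERR=26503787113317587/281474976710656
(5,0): OLD=144757278295583/1099511627776 → NEW=255, ERR=-135618186787297/1099511627776
(5,1): OLD=1392890072297117/8796093022208 → NEW=255, ERR=-850113648365923/8796093022208
(5,2): OLD=39696811134931717/281474976710656 → NEW=255, ERR=-32079307926285563/281474976710656
(5,3): OLD=239386288272441931/1125899906842624 → NEW=255, ERR=-47718187972427189/1125899906842624
(5,4): OLD=3013266157624001993/18014398509481984 → NEW=255, ERR=-1580405462293903927/18014398509481984
Output grid:
  Row 0: .#...  (4 black, running=4)
  Row 1: ..##.  (3 black, running=7)
  Row 2: .#.#.  (3 black, running=10)
  Row 3: ...##  (3 black, running=13)
  Row 4: ##...  (3 black, running=16)
  Row 5: #####  (0 black, running=16)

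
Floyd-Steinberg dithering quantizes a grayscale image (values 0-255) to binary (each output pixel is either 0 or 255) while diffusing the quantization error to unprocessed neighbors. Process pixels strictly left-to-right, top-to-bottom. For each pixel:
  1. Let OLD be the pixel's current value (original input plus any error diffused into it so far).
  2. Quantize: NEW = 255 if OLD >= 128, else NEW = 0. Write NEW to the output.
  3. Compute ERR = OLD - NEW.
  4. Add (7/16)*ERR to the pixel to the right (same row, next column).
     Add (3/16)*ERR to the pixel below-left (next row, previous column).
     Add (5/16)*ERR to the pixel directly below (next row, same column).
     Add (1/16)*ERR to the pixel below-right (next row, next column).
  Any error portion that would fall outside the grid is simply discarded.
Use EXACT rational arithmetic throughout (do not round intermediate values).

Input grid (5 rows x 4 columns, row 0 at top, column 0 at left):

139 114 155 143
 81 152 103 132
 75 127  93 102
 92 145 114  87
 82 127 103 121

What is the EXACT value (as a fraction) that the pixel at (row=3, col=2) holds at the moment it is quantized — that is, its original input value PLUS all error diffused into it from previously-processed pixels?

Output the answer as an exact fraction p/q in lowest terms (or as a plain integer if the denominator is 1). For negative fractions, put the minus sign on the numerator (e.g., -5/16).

Answer: 116288565755/1073741824

Derivation:
(0,0): OLD=139 → NEW=255, ERR=-116
(0,1): OLD=253/4 → NEW=0, ERR=253/4
(0,2): OLD=11691/64 → NEW=255, ERR=-4629/64
(0,3): OLD=114029/1024 → NEW=0, ERR=114029/1024
(1,0): OLD=3623/64 → NEW=0, ERR=3623/64
(1,1): OLD=89969/512 → NEW=255, ERR=-40591/512
(1,2): OLD=1155813/16384 → NEW=0, ERR=1155813/16384
(1,3): OLD=50630995/262144 → NEW=255, ERR=-16215725/262144
(2,0): OLD=637547/8192 → NEW=0, ERR=637547/8192
(2,1): OLD=40118313/262144 → NEW=255, ERR=-26728407/262144
(2,2): OLD=28250837/524288 → NEW=0, ERR=28250837/524288
(2,3): OLD=928222641/8388608 → NEW=0, ERR=928222641/8388608
(3,0): OLD=407698267/4194304 → NEW=0, ERR=407698267/4194304
(3,1): OLD=11450844741/67108864 → NEW=255, ERR=-5661915579/67108864
(3,2): OLD=116288565755/1073741824 → NEW=0, ERR=116288565755/1073741824
Target (3,2): original=114, with diffused error = 116288565755/1073741824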